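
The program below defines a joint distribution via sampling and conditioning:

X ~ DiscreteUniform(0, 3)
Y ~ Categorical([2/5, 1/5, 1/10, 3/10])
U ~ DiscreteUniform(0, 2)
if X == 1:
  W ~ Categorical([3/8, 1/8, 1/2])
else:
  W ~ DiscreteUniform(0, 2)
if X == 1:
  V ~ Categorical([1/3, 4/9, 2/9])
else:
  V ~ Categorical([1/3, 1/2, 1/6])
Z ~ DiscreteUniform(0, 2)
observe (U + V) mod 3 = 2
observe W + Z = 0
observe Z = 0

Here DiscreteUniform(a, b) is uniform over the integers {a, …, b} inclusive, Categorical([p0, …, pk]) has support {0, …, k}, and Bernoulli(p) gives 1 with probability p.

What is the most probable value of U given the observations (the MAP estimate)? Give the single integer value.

argmax_v P(U = v | obs) = 1

Enumerate traces; 48 have nonzero weight after conditioning:
  (X=0, Y=0, U=0, W=0, V=2, Z=0) weight 1/1620
  (X=0, Y=0, U=1, W=0, V=1, Z=0) weight 1/540
  (X=0, Y=0, U=2, W=0, V=0, Z=0) weight 1/810
  (X=0, Y=1, U=0, W=0, V=2, Z=0) weight 1/3240
  (X=0, Y=1, U=1, W=0, V=1, Z=0) weight 1/1080
  (X=0, Y=1, U=2, W=0, V=0, Z=0) weight 1/1620
  (X=0, Y=2, U=0, W=0, V=2, Z=0) weight 1/6480
  (X=0, Y=2, U=1, W=0, V=1, Z=0) weight 1/2160
  … 40 more
Group by U:
  weight(U=0) = 1/144
  weight(U=1) = 1/54
  weight(U=2) = 11/864
Total weight = 1/144 + 1/54 + 11/864 = 11/288
P(U=0 | obs) = 1/144 / 11/288 = 2/11
P(U=1 | obs) = 1/54 / 11/288 = 16/33
P(U=2 | obs) = 11/864 / 11/288 = 1/3
argmax = 1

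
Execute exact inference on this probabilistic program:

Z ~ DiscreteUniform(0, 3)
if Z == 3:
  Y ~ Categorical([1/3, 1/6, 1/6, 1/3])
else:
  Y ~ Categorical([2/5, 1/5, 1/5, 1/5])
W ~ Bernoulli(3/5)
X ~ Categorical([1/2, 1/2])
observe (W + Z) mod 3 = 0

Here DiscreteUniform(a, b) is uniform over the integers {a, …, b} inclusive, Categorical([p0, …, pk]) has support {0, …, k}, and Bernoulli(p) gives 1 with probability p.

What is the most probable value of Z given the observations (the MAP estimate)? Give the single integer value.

argmax_v P(Z = v | obs) = 2

Enumerate traces; 24 have nonzero weight after conditioning:
  (Z=0, Y=0, W=0, X=0) weight 1/50
  (Z=0, Y=0, W=0, X=1) weight 1/50
  (Z=0, Y=1, W=0, X=0) weight 1/100
  (Z=0, Y=1, W=0, X=1) weight 1/100
  (Z=0, Y=2, W=0, X=0) weight 1/100
  (Z=0, Y=2, W=0, X=1) weight 1/100
  (Z=0, Y=3, W=0, X=0) weight 1/100
  (Z=0, Y=3, W=0, X=1) weight 1/100
  (Z=2, Y=0, W=1, X=0) weight 3/100
  (Z=3, Y=0, W=0, X=0) weight 1/60
  … 14 more
Group by Z:
  weight(Z=0) = 1/10
  weight(Z=2) = 3/20
  weight(Z=3) = 1/10
Total weight = 1/10 + 3/20 + 1/10 = 7/20
P(Z=0 | obs) = 1/10 / 7/20 = 2/7
P(Z=2 | obs) = 3/20 / 7/20 = 3/7
P(Z=3 | obs) = 1/10 / 7/20 = 2/7
argmax = 2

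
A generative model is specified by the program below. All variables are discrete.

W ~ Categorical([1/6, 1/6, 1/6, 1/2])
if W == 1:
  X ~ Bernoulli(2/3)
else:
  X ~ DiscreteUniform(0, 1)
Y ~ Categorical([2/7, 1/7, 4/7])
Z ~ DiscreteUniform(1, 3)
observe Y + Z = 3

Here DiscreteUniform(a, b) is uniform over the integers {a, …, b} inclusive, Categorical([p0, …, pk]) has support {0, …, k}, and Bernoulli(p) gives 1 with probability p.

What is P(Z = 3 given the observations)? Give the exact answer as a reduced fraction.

Enumerate traces; 24 have nonzero weight after conditioning:
  (W=0, X=0, Y=0, Z=3) weight 1/126
  (W=0, X=0, Y=1, Z=2) weight 1/252
  (W=0, X=0, Y=2, Z=1) weight 1/63
  (W=0, X=1, Y=0, Z=3) weight 1/126
  (W=0, X=1, Y=1, Z=2) weight 1/252
  (W=0, X=1, Y=2, Z=1) weight 1/63
  (W=1, X=0, Y=0, Z=3) weight 1/189
  (W=1, X=0, Y=1, Z=2) weight 1/378
  … 16 more
Group by Z:
  weight(Z=1) = 4/21
  weight(Z=2) = 1/21
  weight(Z=3) = 2/21
Total weight = 4/21 + 1/21 + 2/21 = 1/3
P(Z=1 | obs) = 4/21 / 1/3 = 4/7
P(Z=2 | obs) = 1/21 / 1/3 = 1/7
P(Z=3 | obs) = 2/21 / 1/3 = 2/7

P(Z = 3 | obs) = 2/7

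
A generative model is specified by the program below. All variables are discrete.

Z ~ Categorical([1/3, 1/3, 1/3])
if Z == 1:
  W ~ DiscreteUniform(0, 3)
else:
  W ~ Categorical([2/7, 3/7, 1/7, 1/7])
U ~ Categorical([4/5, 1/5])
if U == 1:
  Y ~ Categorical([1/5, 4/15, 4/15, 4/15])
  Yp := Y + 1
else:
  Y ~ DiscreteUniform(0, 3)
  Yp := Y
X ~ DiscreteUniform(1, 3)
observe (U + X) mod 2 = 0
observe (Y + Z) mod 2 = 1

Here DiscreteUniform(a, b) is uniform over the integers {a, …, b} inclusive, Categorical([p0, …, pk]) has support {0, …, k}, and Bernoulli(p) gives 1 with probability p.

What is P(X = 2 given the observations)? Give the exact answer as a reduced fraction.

Enumerate traces; 72 have nonzero weight after conditioning:
  (Z=0, W=0, U=0, Y=1, X=2) weight 2/315
  (Z=0, W=0, U=0, Y=3, X=2) weight 2/315
  (Z=0, W=0, U=1, Y=1, X=1) weight 8/4725
  (Z=0, W=0, U=1, Y=1, X=3) weight 8/4725
  (Z=0, W=0, U=1, Y=3, X=1) weight 8/4725
  (Z=0, W=0, U=1, Y=3, X=3) weight 8/4725
  (Z=0, W=1, U=0, Y=1, X=2) weight 1/105
  (Z=0, W=1, U=0, Y=3, X=2) weight 1/105
  … 64 more
Group by X:
  weight(X=1) = 23/675
  weight(X=2) = 2/15
  weight(X=3) = 23/675
Total weight = 23/675 + 2/15 + 23/675 = 136/675
P(X=1 | obs) = 23/675 / 136/675 = 23/136
P(X=2 | obs) = 2/15 / 136/675 = 45/68
P(X=3 | obs) = 23/675 / 136/675 = 23/136

P(X = 2 | obs) = 45/68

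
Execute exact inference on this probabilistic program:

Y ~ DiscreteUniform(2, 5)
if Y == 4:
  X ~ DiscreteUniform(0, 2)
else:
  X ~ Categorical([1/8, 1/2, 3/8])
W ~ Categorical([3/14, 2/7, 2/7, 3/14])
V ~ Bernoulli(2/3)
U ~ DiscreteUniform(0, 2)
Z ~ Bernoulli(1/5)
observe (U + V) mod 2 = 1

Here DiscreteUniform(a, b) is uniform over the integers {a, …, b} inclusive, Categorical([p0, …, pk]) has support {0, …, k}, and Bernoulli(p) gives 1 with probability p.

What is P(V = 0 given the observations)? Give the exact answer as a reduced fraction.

Enumerate traces; 288 have nonzero weight after conditioning:
  (Y=2, X=0, W=0, V=0, U=1, Z=0) weight 1/1680
  (Y=2, X=0, W=0, V=0, U=1, Z=1) weight 1/6720
  (Y=2, X=0, W=0, V=1, U=0, Z=0) weight 1/840
  (Y=2, X=0, W=0, V=1, U=0, Z=1) weight 1/3360
  (Y=2, X=0, W=0, V=1, U=2, Z=0) weight 1/840
  (Y=2, X=0, W=0, V=1, U=2, Z=1) weight 1/3360
  (Y=2, X=0, W=1, V=0, U=1, Z=0) weight 1/1260
  (Y=2, X=0, W=1, V=0, U=1, Z=1) weight 1/5040
  … 280 more
Group by V:
  weight(V=0) = 1/9
  weight(V=1) = 4/9
Total weight = 1/9 + 4/9 = 5/9
P(V=0 | obs) = 1/9 / 5/9 = 1/5
P(V=1 | obs) = 4/9 / 5/9 = 4/5

P(V = 0 | obs) = 1/5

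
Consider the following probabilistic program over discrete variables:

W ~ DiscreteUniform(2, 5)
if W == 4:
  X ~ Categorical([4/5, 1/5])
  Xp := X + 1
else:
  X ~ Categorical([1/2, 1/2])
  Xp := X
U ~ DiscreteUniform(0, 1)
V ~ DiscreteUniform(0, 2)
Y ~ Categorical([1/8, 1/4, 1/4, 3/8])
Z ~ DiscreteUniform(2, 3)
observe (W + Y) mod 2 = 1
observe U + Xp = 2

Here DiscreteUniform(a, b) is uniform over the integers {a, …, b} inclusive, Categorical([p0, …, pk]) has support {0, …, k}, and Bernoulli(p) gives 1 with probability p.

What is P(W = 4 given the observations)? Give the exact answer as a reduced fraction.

Enumerate traces; 60 have nonzero weight after conditioning:
  (W=2, X=1, U=1, V=0, Y=1, Z=2) weight 1/384
  (W=2, X=1, U=1, V=0, Y=1, Z=3) weight 1/384
  (W=2, X=1, U=1, V=0, Y=3, Z=2) weight 1/256
  (W=2, X=1, U=1, V=0, Y=3, Z=3) weight 1/256
  (W=2, X=1, U=1, V=1, Y=1, Z=2) weight 1/384
  (W=2, X=1, U=1, V=1, Y=1, Z=3) weight 1/384
  (W=2, X=1, U=1, V=1, Y=3, Z=2) weight 1/256
  (W=2, X=1, U=1, V=1, Y=3, Z=3) weight 1/256
  (W=3, X=1, U=1, V=0, Y=0, Z=2) weight 1/768
  (W=4, X=0, U=1, V=0, Y=1, Z=2) weight 1/240
  … 50 more
Group by W:
  weight(W=2) = 5/128
  weight(W=3) = 3/128
  weight(W=4) = 5/64
  weight(W=5) = 3/128
Total weight = 5/128 + 3/128 + 5/64 + 3/128 = 21/128
P(W=2 | obs) = 5/128 / 21/128 = 5/21
P(W=3 | obs) = 3/128 / 21/128 = 1/7
P(W=4 | obs) = 5/64 / 21/128 = 10/21
P(W=5 | obs) = 3/128 / 21/128 = 1/7

P(W = 4 | obs) = 10/21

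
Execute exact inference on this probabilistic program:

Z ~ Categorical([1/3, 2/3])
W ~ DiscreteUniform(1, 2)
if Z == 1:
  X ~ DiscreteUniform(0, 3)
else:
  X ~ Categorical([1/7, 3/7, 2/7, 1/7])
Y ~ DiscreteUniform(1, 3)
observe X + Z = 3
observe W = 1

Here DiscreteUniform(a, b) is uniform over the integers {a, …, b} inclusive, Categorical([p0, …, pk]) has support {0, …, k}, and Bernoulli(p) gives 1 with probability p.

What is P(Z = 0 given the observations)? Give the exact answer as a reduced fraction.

Enumerate traces; 6 have nonzero weight after conditioning:
  (Z=0, W=1, X=3, Y=1) weight 1/126
  (Z=0, W=1, X=3, Y=2) weight 1/126
  (Z=0, W=1, X=3, Y=3) weight 1/126
  (Z=1, W=1, X=2, Y=1) weight 1/36
  (Z=1, W=1, X=2, Y=2) weight 1/36
  (Z=1, W=1, X=2, Y=3) weight 1/36
Group by Z:
  weight(Z=0) = 1/42
  weight(Z=1) = 1/12
Total weight = 1/42 + 1/12 = 3/28
P(Z=0 | obs) = 1/42 / 3/28 = 2/9
P(Z=1 | obs) = 1/12 / 3/28 = 7/9

P(Z = 0 | obs) = 2/9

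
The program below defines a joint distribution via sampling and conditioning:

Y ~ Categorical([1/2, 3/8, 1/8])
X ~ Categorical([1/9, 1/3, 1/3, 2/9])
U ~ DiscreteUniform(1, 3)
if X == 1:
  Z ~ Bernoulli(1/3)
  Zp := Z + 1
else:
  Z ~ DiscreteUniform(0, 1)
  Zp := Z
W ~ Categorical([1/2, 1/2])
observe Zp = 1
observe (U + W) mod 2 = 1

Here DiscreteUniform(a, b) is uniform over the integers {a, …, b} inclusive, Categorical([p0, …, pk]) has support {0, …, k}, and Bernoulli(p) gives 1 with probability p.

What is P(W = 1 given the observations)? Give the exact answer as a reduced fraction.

P(W = 1 | obs) = 1/3

Enumerate traces; 36 have nonzero weight after conditioning:
  (Y=0, X=0, U=1, Z=1, W=0) weight 1/216
  (Y=0, X=0, U=2, Z=1, W=1) weight 1/216
  (Y=0, X=0, U=3, Z=1, W=0) weight 1/216
  (Y=0, X=1, U=1, Z=0, W=0) weight 1/54
  (Y=0, X=1, U=2, Z=0, W=1) weight 1/54
  (Y=0, X=1, U=3, Z=0, W=0) weight 1/54
  (Y=0, X=2, U=1, Z=1, W=0) weight 1/72
  (Y=0, X=2, U=2, Z=1, W=1) weight 1/72
  … 28 more
Group by W:
  weight(W=0) = 5/27
  weight(W=1) = 5/54
Total weight = 5/27 + 5/54 = 5/18
P(W=0 | obs) = 5/27 / 5/18 = 2/3
P(W=1 | obs) = 5/54 / 5/18 = 1/3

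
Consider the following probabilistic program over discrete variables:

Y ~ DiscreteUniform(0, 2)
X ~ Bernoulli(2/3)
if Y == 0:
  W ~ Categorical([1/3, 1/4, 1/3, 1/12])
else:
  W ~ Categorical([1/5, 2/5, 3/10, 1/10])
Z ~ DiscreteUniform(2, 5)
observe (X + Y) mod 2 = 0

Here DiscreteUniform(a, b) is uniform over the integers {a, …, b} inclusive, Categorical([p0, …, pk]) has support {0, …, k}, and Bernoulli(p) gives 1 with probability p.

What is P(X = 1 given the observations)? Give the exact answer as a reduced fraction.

P(X = 1 | obs) = 1/2

Enumerate traces; 48 have nonzero weight after conditioning:
  (Y=0, X=0, W=0, Z=2) weight 1/108
  (Y=0, X=0, W=0, Z=3) weight 1/108
  (Y=0, X=0, W=0, Z=4) weight 1/108
  (Y=0, X=0, W=0, Z=5) weight 1/108
  (Y=0, X=0, W=1, Z=2) weight 1/144
  (Y=0, X=0, W=1, Z=3) weight 1/144
  (Y=0, X=0, W=1, Z=4) weight 1/144
  (Y=0, X=0, W=1, Z=5) weight 1/144
  (Y=1, X=1, W=0, Z=2) weight 1/90
  … 39 more
Group by X:
  weight(X=0) = 2/9
  weight(X=1) = 2/9
Total weight = 2/9 + 2/9 = 4/9
P(X=0 | obs) = 2/9 / 4/9 = 1/2
P(X=1 | obs) = 2/9 / 4/9 = 1/2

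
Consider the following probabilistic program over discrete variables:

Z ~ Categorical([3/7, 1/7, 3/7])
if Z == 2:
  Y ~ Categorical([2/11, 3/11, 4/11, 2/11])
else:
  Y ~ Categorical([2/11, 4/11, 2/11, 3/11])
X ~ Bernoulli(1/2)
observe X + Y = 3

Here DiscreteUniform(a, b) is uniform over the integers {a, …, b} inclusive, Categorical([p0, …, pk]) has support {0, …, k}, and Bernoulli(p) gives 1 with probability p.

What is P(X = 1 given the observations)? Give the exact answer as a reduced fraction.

Enumerate traces; 6 have nonzero weight after conditioning:
  (Z=0, Y=2, X=1) weight 3/77
  (Z=0, Y=3, X=0) weight 9/154
  (Z=1, Y=2, X=1) weight 1/77
  (Z=1, Y=3, X=0) weight 3/154
  (Z=2, Y=2, X=1) weight 6/77
  (Z=2, Y=3, X=0) weight 3/77
Group by X:
  weight(X=0) = 9/77
  weight(X=1) = 10/77
Total weight = 9/77 + 10/77 = 19/77
P(X=0 | obs) = 9/77 / 19/77 = 9/19
P(X=1 | obs) = 10/77 / 19/77 = 10/19

P(X = 1 | obs) = 10/19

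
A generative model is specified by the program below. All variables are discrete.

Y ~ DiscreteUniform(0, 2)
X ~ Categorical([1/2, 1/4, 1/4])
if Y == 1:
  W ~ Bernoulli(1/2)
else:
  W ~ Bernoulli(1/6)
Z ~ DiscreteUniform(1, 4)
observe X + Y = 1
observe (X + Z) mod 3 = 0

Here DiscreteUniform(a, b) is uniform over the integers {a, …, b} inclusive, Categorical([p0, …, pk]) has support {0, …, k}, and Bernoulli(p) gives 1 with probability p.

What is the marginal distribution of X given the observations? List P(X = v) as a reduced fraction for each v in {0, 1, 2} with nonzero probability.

Enumerate traces; 4 have nonzero weight after conditioning:
  (Y=0, X=1, W=0, Z=2) weight 5/288
  (Y=0, X=1, W=1, Z=2) weight 1/288
  (Y=1, X=0, W=0, Z=3) weight 1/48
  (Y=1, X=0, W=1, Z=3) weight 1/48
Group by X:
  weight(X=0) = 1/24
  weight(X=1) = 1/48
Total weight = 1/24 + 1/48 = 1/16
P(X=0 | obs) = 1/24 / 1/16 = 2/3
P(X=1 | obs) = 1/48 / 1/16 = 1/3

P(X=0) = 2/3, P(X=1) = 1/3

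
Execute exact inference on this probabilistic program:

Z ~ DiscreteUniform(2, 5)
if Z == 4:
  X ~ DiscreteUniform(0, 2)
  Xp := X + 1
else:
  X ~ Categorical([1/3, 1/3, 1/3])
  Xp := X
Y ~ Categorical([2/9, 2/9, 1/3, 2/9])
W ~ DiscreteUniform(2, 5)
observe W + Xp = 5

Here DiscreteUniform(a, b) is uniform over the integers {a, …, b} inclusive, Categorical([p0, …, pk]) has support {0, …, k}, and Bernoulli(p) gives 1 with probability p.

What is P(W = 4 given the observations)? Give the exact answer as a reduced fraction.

P(W = 4 | obs) = 1/3

Enumerate traces; 48 have nonzero weight after conditioning:
  (Z=2, X=0, Y=0, W=5) weight 1/216
  (Z=2, X=0, Y=1, W=5) weight 1/216
  (Z=2, X=0, Y=2, W=5) weight 1/144
  (Z=2, X=0, Y=3, W=5) weight 1/216
  (Z=2, X=1, Y=0, W=4) weight 1/216
  (Z=2, X=1, Y=1, W=4) weight 1/216
  (Z=2, X=1, Y=2, W=4) weight 1/144
  (Z=2, X=1, Y=3, W=4) weight 1/216
  (Z=2, X=2, Y=0, W=3) weight 1/216
  (Z=4, X=2, Y=0, W=2) weight 1/216
  … 38 more
Group by W:
  weight(W=2) = 1/48
  weight(W=3) = 1/12
  weight(W=4) = 1/12
  weight(W=5) = 1/16
Total weight = 1/48 + 1/12 + 1/12 + 1/16 = 1/4
P(W=2 | obs) = 1/48 / 1/4 = 1/12
P(W=3 | obs) = 1/12 / 1/4 = 1/3
P(W=4 | obs) = 1/12 / 1/4 = 1/3
P(W=5 | obs) = 1/16 / 1/4 = 1/4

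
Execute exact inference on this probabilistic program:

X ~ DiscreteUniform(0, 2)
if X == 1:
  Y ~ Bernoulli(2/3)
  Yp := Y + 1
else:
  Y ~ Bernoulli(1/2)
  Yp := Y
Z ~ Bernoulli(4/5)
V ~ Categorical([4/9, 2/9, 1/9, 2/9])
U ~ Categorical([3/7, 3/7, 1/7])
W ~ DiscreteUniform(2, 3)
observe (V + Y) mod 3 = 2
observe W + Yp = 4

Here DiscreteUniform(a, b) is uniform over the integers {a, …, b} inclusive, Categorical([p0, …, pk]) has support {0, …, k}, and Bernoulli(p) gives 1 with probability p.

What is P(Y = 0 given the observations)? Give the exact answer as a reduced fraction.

P(Y = 0 | obs) = 1/11

Enumerate traces; 24 have nonzero weight after conditioning:
  (X=0, Y=1, Z=0, V=1, U=0, W=3) weight 1/630
  (X=0, Y=1, Z=0, V=1, U=1, W=3) weight 1/630
  (X=0, Y=1, Z=0, V=1, U=2, W=3) weight 1/1890
  (X=0, Y=1, Z=1, V=1, U=0, W=3) weight 2/315
  (X=0, Y=1, Z=1, V=1, U=1, W=3) weight 2/315
  (X=0, Y=1, Z=1, V=1, U=2, W=3) weight 2/945
  (X=1, Y=0, Z=0, V=2, U=0, W=3) weight 1/1890
  (X=1, Y=0, Z=0, V=2, U=1, W=3) weight 1/1890
  … 16 more
Group by Y:
  weight(Y=0) = 1/162
  weight(Y=1) = 5/81
Total weight = 1/162 + 5/81 = 11/162
P(Y=0 | obs) = 1/162 / 11/162 = 1/11
P(Y=1 | obs) = 5/81 / 11/162 = 10/11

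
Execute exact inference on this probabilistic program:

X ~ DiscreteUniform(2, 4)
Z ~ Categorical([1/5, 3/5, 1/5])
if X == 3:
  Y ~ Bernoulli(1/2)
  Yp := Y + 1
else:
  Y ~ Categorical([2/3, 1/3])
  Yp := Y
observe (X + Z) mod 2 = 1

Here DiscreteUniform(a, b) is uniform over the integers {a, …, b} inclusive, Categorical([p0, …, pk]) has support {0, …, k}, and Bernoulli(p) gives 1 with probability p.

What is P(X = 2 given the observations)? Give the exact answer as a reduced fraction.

P(X = 2 | obs) = 3/8

Enumerate traces; 8 have nonzero weight after conditioning:
  (X=2, Z=1, Y=0) weight 2/15
  (X=2, Z=1, Y=1) weight 1/15
  (X=3, Z=0, Y=0) weight 1/30
  (X=3, Z=0, Y=1) weight 1/30
  (X=3, Z=2, Y=0) weight 1/30
  (X=3, Z=2, Y=1) weight 1/30
  (X=4, Z=1, Y=0) weight 2/15
  (X=4, Z=1, Y=1) weight 1/15
Group by X:
  weight(X=2) = 1/5
  weight(X=3) = 2/15
  weight(X=4) = 1/5
Total weight = 1/5 + 2/15 + 1/5 = 8/15
P(X=2 | obs) = 1/5 / 8/15 = 3/8
P(X=3 | obs) = 2/15 / 8/15 = 1/4
P(X=4 | obs) = 1/5 / 8/15 = 3/8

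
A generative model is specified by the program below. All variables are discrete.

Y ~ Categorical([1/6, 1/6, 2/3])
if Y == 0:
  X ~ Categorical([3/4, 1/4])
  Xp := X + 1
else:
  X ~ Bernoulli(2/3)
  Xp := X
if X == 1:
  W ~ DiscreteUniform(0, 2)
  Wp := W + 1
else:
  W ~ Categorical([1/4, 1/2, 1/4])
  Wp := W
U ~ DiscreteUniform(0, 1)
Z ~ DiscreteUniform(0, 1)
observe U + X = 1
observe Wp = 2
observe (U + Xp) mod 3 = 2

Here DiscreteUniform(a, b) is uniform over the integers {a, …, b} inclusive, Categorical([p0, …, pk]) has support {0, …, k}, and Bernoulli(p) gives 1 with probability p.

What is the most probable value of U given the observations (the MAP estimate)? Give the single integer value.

Enumerate traces; 4 have nonzero weight after conditioning:
  (Y=0, X=0, W=2, U=1, Z=0) weight 1/128
  (Y=0, X=0, W=2, U=1, Z=1) weight 1/128
  (Y=0, X=1, W=1, U=0, Z=0) weight 1/288
  (Y=0, X=1, W=1, U=0, Z=1) weight 1/288
Group by U:
  weight(U=0) = 1/144
  weight(U=1) = 1/64
Total weight = 1/144 + 1/64 = 13/576
P(U=0 | obs) = 1/144 / 13/576 = 4/13
P(U=1 | obs) = 1/64 / 13/576 = 9/13
argmax = 1

argmax_v P(U = v | obs) = 1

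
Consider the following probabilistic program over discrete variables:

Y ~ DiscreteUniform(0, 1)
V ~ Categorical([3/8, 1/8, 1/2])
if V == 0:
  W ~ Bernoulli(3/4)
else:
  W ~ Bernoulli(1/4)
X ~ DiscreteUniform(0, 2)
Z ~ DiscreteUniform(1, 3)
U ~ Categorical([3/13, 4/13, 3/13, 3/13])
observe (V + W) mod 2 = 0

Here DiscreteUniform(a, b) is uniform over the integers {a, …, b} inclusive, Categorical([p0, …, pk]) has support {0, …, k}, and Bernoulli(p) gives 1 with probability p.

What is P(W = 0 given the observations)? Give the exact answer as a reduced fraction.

Enumerate traces; 216 have nonzero weight after conditioning:
  (Y=0, V=0, W=0, X=0, Z=1, U=0) weight 1/832
  (Y=0, V=0, W=0, X=0, Z=1, U=1) weight 1/624
  (Y=0, V=0, W=0, X=0, Z=1, U=2) weight 1/832
  (Y=0, V=0, W=0, X=0, Z=1, U=3) weight 1/832
  (Y=0, V=0, W=0, X=0, Z=2, U=0) weight 1/832
  (Y=0, V=0, W=0, X=0, Z=2, U=1) weight 1/624
  (Y=0, V=0, W=0, X=0, Z=2, U=2) weight 1/832
  (Y=0, V=0, W=0, X=0, Z=2, U=3) weight 1/832
  (Y=0, V=1, W=1, X=0, Z=1, U=0) weight 1/2496
  … 207 more
Group by W:
  weight(W=0) = 15/32
  weight(W=1) = 1/32
Total weight = 15/32 + 1/32 = 1/2
P(W=0 | obs) = 15/32 / 1/2 = 15/16
P(W=1 | obs) = 1/32 / 1/2 = 1/16

P(W = 0 | obs) = 15/16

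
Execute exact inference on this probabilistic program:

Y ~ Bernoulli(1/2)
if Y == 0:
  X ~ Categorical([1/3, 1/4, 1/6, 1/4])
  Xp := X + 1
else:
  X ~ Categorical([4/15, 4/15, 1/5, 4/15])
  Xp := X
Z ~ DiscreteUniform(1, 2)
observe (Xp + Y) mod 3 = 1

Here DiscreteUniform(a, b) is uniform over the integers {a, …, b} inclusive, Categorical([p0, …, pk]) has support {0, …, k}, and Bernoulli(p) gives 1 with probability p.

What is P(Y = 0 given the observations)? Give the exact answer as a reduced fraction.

P(Y = 0 | obs) = 35/67

Enumerate traces; 8 have nonzero weight after conditioning:
  (Y=0, X=0, Z=1) weight 1/12
  (Y=0, X=0, Z=2) weight 1/12
  (Y=0, X=3, Z=1) weight 1/16
  (Y=0, X=3, Z=2) weight 1/16
  (Y=1, X=0, Z=1) weight 1/15
  (Y=1, X=0, Z=2) weight 1/15
  (Y=1, X=3, Z=1) weight 1/15
  (Y=1, X=3, Z=2) weight 1/15
Group by Y:
  weight(Y=0) = 7/24
  weight(Y=1) = 4/15
Total weight = 7/24 + 4/15 = 67/120
P(Y=0 | obs) = 7/24 / 67/120 = 35/67
P(Y=1 | obs) = 4/15 / 67/120 = 32/67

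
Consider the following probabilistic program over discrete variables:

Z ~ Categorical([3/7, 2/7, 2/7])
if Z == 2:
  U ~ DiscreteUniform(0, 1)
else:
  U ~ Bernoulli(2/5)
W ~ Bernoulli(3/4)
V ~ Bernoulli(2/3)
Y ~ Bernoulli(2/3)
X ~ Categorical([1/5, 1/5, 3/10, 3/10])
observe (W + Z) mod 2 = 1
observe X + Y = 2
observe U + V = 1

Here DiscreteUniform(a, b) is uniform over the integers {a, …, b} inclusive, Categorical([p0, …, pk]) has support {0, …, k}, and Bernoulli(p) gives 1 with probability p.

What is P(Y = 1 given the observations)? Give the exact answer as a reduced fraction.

Enumerate traces; 12 have nonzero weight after conditioning:
  (Z=0, U=0, W=1, V=1, Y=0, X=2) weight 9/700
  (Z=0, U=0, W=1, V=1, Y=1, X=1) weight 3/175
  (Z=0, U=1, W=1, V=0, Y=0, X=2) weight 3/700
  (Z=0, U=1, W=1, V=0, Y=1, X=1) weight 1/175
  (Z=1, U=0, W=0, V=1, Y=0, X=2) weight 1/350
  (Z=1, U=0, W=0, V=1, Y=1, X=1) weight 2/525
  (Z=1, U=1, W=0, V=0, Y=0, X=2) weight 1/1050
  (Z=1, U=1, W=0, V=0, Y=1, X=1) weight 2/1575
  … 4 more
Group by Y:
  weight(Y=0) = 19/600
  weight(Y=1) = 19/450
Total weight = 19/600 + 19/450 = 133/1800
P(Y=0 | obs) = 19/600 / 133/1800 = 3/7
P(Y=1 | obs) = 19/450 / 133/1800 = 4/7

P(Y = 1 | obs) = 4/7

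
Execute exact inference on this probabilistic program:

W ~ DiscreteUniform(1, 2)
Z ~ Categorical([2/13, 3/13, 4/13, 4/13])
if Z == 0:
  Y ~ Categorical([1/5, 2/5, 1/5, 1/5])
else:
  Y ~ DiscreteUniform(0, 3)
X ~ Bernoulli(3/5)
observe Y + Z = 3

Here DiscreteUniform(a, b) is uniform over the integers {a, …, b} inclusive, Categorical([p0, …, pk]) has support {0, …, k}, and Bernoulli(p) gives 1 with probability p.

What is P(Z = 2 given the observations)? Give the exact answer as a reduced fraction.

P(Z = 2 | obs) = 20/63

Enumerate traces; 16 have nonzero weight after conditioning:
  (W=1, Z=0, Y=3, X=0) weight 2/325
  (W=1, Z=0, Y=3, X=1) weight 3/325
  (W=1, Z=1, Y=2, X=0) weight 3/260
  (W=1, Z=1, Y=2, X=1) weight 9/520
  (W=1, Z=2, Y=1, X=0) weight 1/65
  (W=1, Z=2, Y=1, X=1) weight 3/130
  (W=1, Z=3, Y=0, X=0) weight 1/65
  (W=1, Z=3, Y=0, X=1) weight 3/130
  … 8 more
Group by Z:
  weight(Z=0) = 2/65
  weight(Z=1) = 3/52
  weight(Z=2) = 1/13
  weight(Z=3) = 1/13
Total weight = 2/65 + 3/52 + 1/13 + 1/13 = 63/260
P(Z=0 | obs) = 2/65 / 63/260 = 8/63
P(Z=1 | obs) = 3/52 / 63/260 = 5/21
P(Z=2 | obs) = 1/13 / 63/260 = 20/63
P(Z=3 | obs) = 1/13 / 63/260 = 20/63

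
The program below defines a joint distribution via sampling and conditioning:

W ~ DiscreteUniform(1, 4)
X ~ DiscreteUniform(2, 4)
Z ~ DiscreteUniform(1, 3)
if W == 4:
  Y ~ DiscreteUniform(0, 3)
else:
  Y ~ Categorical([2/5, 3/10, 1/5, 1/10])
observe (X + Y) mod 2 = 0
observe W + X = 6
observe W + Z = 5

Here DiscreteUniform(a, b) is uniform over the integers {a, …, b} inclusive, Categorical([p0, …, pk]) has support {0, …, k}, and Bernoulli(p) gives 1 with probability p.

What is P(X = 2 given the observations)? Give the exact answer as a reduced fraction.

P(X = 2 | obs) = 1/3

Enumerate traces; 6 have nonzero weight after conditioning:
  (W=2, X=4, Z=3, Y=0) weight 1/90
  (W=2, X=4, Z=3, Y=2) weight 1/180
  (W=3, X=3, Z=2, Y=1) weight 1/120
  (W=3, X=3, Z=2, Y=3) weight 1/360
  (W=4, X=2, Z=1, Y=0) weight 1/144
  (W=4, X=2, Z=1, Y=2) weight 1/144
Group by X:
  weight(X=2) = 1/72
  weight(X=3) = 1/90
  weight(X=4) = 1/60
Total weight = 1/72 + 1/90 + 1/60 = 1/24
P(X=2 | obs) = 1/72 / 1/24 = 1/3
P(X=3 | obs) = 1/90 / 1/24 = 4/15
P(X=4 | obs) = 1/60 / 1/24 = 2/5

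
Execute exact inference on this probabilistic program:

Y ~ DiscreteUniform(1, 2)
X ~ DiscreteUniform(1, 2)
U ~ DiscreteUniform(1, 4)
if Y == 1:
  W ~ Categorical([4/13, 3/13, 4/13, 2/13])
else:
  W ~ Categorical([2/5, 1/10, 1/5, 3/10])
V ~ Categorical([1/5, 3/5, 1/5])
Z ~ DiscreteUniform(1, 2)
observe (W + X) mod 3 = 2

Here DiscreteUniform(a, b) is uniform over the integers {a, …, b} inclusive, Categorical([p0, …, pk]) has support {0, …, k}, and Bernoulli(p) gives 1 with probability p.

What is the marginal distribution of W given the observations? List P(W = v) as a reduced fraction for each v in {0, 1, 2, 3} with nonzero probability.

P(W=0) = 46/97, P(W=1) = 43/194, P(W=3) = 59/194

Enumerate traces; 144 have nonzero weight after conditioning:
  (Y=1, X=1, U=1, W=1, V=0, Z=1) weight 3/2080
  (Y=1, X=1, U=1, W=1, V=0, Z=2) weight 3/2080
  (Y=1, X=1, U=1, W=1, V=1, Z=1) weight 9/2080
  (Y=1, X=1, U=1, W=1, V=1, Z=2) weight 9/2080
  (Y=1, X=1, U=1, W=1, V=2, Z=1) weight 3/2080
  (Y=1, X=1, U=1, W=1, V=2, Z=2) weight 3/2080
  (Y=1, X=1, U=2, W=1, V=0, Z=1) weight 3/2080
  (Y=1, X=1, U=2, W=1, V=0, Z=2) weight 3/2080
  (Y=1, X=2, U=1, W=0, V=0, Z=1) weight 1/520
  (Y=1, X=2, U=1, W=3, V=0, Z=1) weight 1/1040
  … 134 more
Group by W:
  weight(W=0) = 23/130
  weight(W=1) = 43/520
  weight(W=3) = 59/520
Total weight = 23/130 + 43/520 + 59/520 = 97/260
P(W=0 | obs) = 23/130 / 97/260 = 46/97
P(W=1 | obs) = 43/520 / 97/260 = 43/194
P(W=3 | obs) = 59/520 / 97/260 = 59/194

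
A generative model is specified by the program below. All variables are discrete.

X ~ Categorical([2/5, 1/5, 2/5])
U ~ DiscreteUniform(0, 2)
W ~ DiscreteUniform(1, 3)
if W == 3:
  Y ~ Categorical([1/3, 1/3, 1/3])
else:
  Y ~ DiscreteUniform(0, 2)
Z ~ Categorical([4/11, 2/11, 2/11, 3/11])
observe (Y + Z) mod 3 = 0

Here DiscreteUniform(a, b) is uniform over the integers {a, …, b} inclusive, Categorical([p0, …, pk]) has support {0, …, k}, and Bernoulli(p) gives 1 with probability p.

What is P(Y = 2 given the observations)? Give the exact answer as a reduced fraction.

Enumerate traces; 108 have nonzero weight after conditioning:
  (X=0, U=0, W=1, Y=0, Z=0) weight 8/1485
  (X=0, U=0, W=1, Y=0, Z=3) weight 2/495
  (X=0, U=0, W=1, Y=1, Z=2) weight 4/1485
  (X=0, U=0, W=1, Y=2, Z=1) weight 4/1485
  (X=0, U=0, W=2, Y=0, Z=0) weight 8/1485
  (X=0, U=0, W=2, Y=0, Z=3) weight 2/495
  (X=0, U=0, W=2, Y=1, Z=2) weight 4/1485
  (X=0, U=0, W=2, Y=2, Z=1) weight 4/1485
  … 100 more
Group by Y:
  weight(Y=0) = 7/33
  weight(Y=1) = 2/33
  weight(Y=2) = 2/33
Total weight = 7/33 + 2/33 + 2/33 = 1/3
P(Y=0 | obs) = 7/33 / 1/3 = 7/11
P(Y=1 | obs) = 2/33 / 1/3 = 2/11
P(Y=2 | obs) = 2/33 / 1/3 = 2/11

P(Y = 2 | obs) = 2/11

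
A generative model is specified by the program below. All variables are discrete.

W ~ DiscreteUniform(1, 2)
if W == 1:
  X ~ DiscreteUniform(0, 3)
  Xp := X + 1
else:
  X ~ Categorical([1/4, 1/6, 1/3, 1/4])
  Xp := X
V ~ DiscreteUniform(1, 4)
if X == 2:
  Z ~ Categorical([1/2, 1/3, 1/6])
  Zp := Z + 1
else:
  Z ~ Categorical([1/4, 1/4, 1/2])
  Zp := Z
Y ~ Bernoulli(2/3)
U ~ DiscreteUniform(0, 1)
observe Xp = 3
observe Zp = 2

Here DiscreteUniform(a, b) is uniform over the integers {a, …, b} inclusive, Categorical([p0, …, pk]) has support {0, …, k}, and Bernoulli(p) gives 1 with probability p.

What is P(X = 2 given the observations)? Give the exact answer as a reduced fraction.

P(X = 2 | obs) = 2/5

Enumerate traces; 32 have nonzero weight after conditioning:
  (W=1, X=2, V=1, Z=1, Y=0, U=0) weight 1/576
  (W=1, X=2, V=1, Z=1, Y=0, U=1) weight 1/576
  (W=1, X=2, V=1, Z=1, Y=1, U=0) weight 1/288
  (W=1, X=2, V=1, Z=1, Y=1, U=1) weight 1/288
  (W=1, X=2, V=2, Z=1, Y=0, U=0) weight 1/576
  (W=1, X=2, V=2, Z=1, Y=0, U=1) weight 1/576
  (W=1, X=2, V=2, Z=1, Y=1, U=0) weight 1/288
  (W=1, X=2, V=2, Z=1, Y=1, U=1) weight 1/288
  (W=2, X=3, V=1, Z=2, Y=0, U=0) weight 1/384
  … 23 more
Group by X:
  weight(X=2) = 1/24
  weight(X=3) = 1/16
Total weight = 1/24 + 1/16 = 5/48
P(X=2 | obs) = 1/24 / 5/48 = 2/5
P(X=3 | obs) = 1/16 / 5/48 = 3/5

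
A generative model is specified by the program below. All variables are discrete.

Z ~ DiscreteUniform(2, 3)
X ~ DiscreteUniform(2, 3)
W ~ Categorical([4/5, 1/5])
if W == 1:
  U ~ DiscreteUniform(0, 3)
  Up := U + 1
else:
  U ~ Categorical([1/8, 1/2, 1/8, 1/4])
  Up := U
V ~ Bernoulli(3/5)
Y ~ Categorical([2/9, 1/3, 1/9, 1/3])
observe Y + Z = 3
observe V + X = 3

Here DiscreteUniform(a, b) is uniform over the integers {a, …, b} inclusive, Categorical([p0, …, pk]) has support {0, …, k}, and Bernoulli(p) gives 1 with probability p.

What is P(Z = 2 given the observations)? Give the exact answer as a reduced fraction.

Enumerate traces; 32 have nonzero weight after conditioning:
  (Z=2, X=2, W=0, U=0, V=1, Y=1) weight 1/200
  (Z=2, X=2, W=0, U=1, V=1, Y=1) weight 1/50
  (Z=2, X=2, W=0, U=2, V=1, Y=1) weight 1/200
  (Z=2, X=2, W=0, U=3, V=1, Y=1) weight 1/100
  (Z=2, X=2, W=1, U=0, V=1, Y=1) weight 1/400
  (Z=2, X=2, W=1, U=1, V=1, Y=1) weight 1/400
  (Z=2, X=2, W=1, U=2, V=1, Y=1) weight 1/400
  (Z=2, X=2, W=1, U=3, V=1, Y=1) weight 1/400
  (Z=3, X=2, W=0, U=0, V=1, Y=0) weight 1/300
  … 23 more
Group by Z:
  weight(Z=2) = 1/12
  weight(Z=3) = 1/18
Total weight = 1/12 + 1/18 = 5/36
P(Z=2 | obs) = 1/12 / 5/36 = 3/5
P(Z=3 | obs) = 1/18 / 5/36 = 2/5

P(Z = 2 | obs) = 3/5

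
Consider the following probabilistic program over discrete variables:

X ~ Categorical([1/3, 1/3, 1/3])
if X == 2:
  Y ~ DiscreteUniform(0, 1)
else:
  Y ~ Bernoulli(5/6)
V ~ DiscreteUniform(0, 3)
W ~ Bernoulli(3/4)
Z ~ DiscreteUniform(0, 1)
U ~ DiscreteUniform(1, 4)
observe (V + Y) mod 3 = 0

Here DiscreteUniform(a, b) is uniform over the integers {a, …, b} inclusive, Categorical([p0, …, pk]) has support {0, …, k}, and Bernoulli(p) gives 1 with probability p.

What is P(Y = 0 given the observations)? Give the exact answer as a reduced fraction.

P(Y = 0 | obs) = 10/23

Enumerate traces; 144 have nonzero weight after conditioning:
  (X=0, Y=0, V=0, W=0, Z=0, U=1) weight 1/2304
  (X=0, Y=0, V=0, W=0, Z=0, U=2) weight 1/2304
  (X=0, Y=0, V=0, W=0, Z=0, U=3) weight 1/2304
  (X=0, Y=0, V=0, W=0, Z=0, U=4) weight 1/2304
  (X=0, Y=0, V=0, W=0, Z=1, U=1) weight 1/2304
  (X=0, Y=0, V=0, W=0, Z=1, U=2) weight 1/2304
  (X=0, Y=0, V=0, W=0, Z=1, U=3) weight 1/2304
  (X=0, Y=0, V=0, W=0, Z=1, U=4) weight 1/2304
  (X=0, Y=1, V=2, W=0, Z=0, U=1) weight 5/2304
  … 135 more
Group by Y:
  weight(Y=0) = 5/36
  weight(Y=1) = 13/72
Total weight = 5/36 + 13/72 = 23/72
P(Y=0 | obs) = 5/36 / 23/72 = 10/23
P(Y=1 | obs) = 13/72 / 23/72 = 13/23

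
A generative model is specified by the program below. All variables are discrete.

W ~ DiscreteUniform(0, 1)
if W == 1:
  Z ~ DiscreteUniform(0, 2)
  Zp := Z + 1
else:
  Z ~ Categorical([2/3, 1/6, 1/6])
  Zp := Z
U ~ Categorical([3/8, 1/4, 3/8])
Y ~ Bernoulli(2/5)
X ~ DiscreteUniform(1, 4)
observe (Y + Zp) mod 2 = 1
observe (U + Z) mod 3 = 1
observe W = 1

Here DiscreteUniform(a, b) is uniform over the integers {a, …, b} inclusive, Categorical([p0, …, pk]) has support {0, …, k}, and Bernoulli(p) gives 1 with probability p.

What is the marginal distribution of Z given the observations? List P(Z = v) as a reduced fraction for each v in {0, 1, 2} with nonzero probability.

Enumerate traces; 12 have nonzero weight after conditioning:
  (W=1, Z=0, U=1, Y=0, X=1) weight 1/160
  (W=1, Z=0, U=1, Y=0, X=2) weight 1/160
  (W=1, Z=0, U=1, Y=0, X=3) weight 1/160
  (W=1, Z=0, U=1, Y=0, X=4) weight 1/160
  (W=1, Z=1, U=0, Y=1, X=1) weight 1/160
  (W=1, Z=1, U=0, Y=1, X=2) weight 1/160
  (W=1, Z=1, U=0, Y=1, X=3) weight 1/160
  (W=1, Z=1, U=0, Y=1, X=4) weight 1/160
  (W=1, Z=2, U=2, Y=0, X=1) weight 3/320
  … 3 more
Group by Z:
  weight(Z=0) = 1/40
  weight(Z=1) = 1/40
  weight(Z=2) = 3/80
Total weight = 1/40 + 1/40 + 3/80 = 7/80
P(Z=0 | obs) = 1/40 / 7/80 = 2/7
P(Z=1 | obs) = 1/40 / 7/80 = 2/7
P(Z=2 | obs) = 3/80 / 7/80 = 3/7

P(Z=0) = 2/7, P(Z=1) = 2/7, P(Z=2) = 3/7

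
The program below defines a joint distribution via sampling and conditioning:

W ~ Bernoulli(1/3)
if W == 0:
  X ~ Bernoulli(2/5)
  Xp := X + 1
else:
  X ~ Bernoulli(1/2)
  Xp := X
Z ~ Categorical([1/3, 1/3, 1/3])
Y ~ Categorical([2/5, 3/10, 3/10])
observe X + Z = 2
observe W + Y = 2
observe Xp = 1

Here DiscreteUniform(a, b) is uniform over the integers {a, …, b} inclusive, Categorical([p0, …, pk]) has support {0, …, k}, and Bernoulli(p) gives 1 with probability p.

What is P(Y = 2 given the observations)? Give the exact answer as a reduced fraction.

P(Y = 2 | obs) = 12/17

Enumerate traces; 2 have nonzero weight after conditioning:
  (W=0, X=0, Z=2, Y=2) weight 1/25
  (W=1, X=1, Z=1, Y=1) weight 1/60
Group by Y:
  weight(Y=1) = 1/60
  weight(Y=2) = 1/25
Total weight = 1/60 + 1/25 = 17/300
P(Y=1 | obs) = 1/60 / 17/300 = 5/17
P(Y=2 | obs) = 1/25 / 17/300 = 12/17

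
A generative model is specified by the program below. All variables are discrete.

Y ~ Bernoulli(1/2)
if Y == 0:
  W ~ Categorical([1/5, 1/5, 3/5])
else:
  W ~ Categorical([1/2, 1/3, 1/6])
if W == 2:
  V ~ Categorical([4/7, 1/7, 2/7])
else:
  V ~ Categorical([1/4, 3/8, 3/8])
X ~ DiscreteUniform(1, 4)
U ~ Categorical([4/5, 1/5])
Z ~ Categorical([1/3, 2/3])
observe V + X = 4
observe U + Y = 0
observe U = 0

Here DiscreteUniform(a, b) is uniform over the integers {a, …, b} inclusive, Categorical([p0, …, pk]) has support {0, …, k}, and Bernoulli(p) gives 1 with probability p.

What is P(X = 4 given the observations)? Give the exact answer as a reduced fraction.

P(X = 4 | obs) = 31/70

Enumerate traces; 18 have nonzero weight after conditioning:
  (Y=0, W=0, V=0, X=4, U=0, Z=0) weight 1/600
  (Y=0, W=0, V=0, X=4, U=0, Z=1) weight 1/300
  (Y=0, W=0, V=1, X=3, U=0, Z=0) weight 1/400
  (Y=0, W=0, V=1, X=3, U=0, Z=1) weight 1/200
  (Y=0, W=0, V=2, X=2, U=0, Z=0) weight 1/400
  (Y=0, W=0, V=2, X=2, U=0, Z=1) weight 1/200
  (Y=0, W=1, V=0, X=4, U=0, Z=0) weight 1/600
  (Y=0, W=1, V=0, X=4, U=0, Z=1) weight 1/300
  … 10 more
Group by X:
  weight(X=2) = 9/280
  weight(X=3) = 33/1400
  weight(X=4) = 31/700
Total weight = 9/280 + 33/1400 + 31/700 = 1/10
P(X=2 | obs) = 9/280 / 1/10 = 9/28
P(X=3 | obs) = 33/1400 / 1/10 = 33/140
P(X=4 | obs) = 31/700 / 1/10 = 31/70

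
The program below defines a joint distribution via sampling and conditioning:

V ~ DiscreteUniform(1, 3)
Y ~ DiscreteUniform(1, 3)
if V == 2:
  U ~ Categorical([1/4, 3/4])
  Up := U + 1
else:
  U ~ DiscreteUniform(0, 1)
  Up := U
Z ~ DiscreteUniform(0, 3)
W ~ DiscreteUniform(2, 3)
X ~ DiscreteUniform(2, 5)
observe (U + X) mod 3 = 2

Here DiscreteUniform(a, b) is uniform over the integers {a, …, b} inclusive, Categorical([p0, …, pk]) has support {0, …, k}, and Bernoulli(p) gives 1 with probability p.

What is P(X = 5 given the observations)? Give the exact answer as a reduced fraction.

Enumerate traces; 216 have nonzero weight after conditioning:
  (V=1, Y=1, U=0, Z=0, W=2, X=2) weight 1/576
  (V=1, Y=1, U=0, Z=0, W=2, X=5) weight 1/576
  (V=1, Y=1, U=0, Z=0, W=3, X=2) weight 1/576
  (V=1, Y=1, U=0, Z=0, W=3, X=5) weight 1/576
  (V=1, Y=1, U=0, Z=1, W=2, X=2) weight 1/576
  (V=1, Y=1, U=0, Z=1, W=2, X=5) weight 1/576
  (V=1, Y=1, U=0, Z=1, W=3, X=2) weight 1/576
  (V=1, Y=1, U=0, Z=1, W=3, X=5) weight 1/576
  (V=1, Y=1, U=1, Z=0, W=2, X=4) weight 1/576
  … 207 more
Group by X:
  weight(X=2) = 5/48
  weight(X=4) = 7/48
  weight(X=5) = 5/48
Total weight = 5/48 + 7/48 + 5/48 = 17/48
P(X=2 | obs) = 5/48 / 17/48 = 5/17
P(X=4 | obs) = 7/48 / 17/48 = 7/17
P(X=5 | obs) = 5/48 / 17/48 = 5/17

P(X = 5 | obs) = 5/17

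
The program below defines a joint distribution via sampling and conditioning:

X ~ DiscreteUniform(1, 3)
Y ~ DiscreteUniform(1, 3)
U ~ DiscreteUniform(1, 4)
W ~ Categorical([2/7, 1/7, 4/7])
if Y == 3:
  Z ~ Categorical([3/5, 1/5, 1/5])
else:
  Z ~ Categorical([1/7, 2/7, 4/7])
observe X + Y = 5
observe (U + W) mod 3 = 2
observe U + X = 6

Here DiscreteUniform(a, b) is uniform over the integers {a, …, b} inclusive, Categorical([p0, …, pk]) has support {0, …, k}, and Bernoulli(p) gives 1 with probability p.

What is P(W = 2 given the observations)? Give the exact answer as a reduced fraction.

P(W = 2 | obs) = 4/5

Enumerate traces; 6 have nonzero weight after conditioning:
  (X=2, Y=3, U=4, W=1, Z=0) weight 1/420
  (X=2, Y=3, U=4, W=1, Z=1) weight 1/1260
  (X=2, Y=3, U=4, W=1, Z=2) weight 1/1260
  (X=3, Y=2, U=3, W=2, Z=0) weight 1/441
  (X=3, Y=2, U=3, W=2, Z=1) weight 2/441
  (X=3, Y=2, U=3, W=2, Z=2) weight 4/441
Group by W:
  weight(W=1) = 1/252
  weight(W=2) = 1/63
Total weight = 1/252 + 1/63 = 5/252
P(W=1 | obs) = 1/252 / 5/252 = 1/5
P(W=2 | obs) = 1/63 / 5/252 = 4/5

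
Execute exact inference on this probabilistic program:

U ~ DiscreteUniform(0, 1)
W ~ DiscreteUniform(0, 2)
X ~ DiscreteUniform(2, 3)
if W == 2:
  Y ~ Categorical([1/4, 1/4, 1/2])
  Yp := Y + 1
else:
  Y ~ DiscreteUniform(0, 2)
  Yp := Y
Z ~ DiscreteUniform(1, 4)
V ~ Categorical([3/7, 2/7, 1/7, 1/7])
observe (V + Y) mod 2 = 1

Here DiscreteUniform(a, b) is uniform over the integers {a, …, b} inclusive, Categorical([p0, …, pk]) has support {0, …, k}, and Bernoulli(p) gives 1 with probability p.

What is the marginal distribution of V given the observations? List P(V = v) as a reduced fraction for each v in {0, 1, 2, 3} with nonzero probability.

Enumerate traces; 288 have nonzero weight after conditioning:
  (U=0, W=0, X=2, Y=0, Z=1, V=1) weight 1/504
  (U=0, W=0, X=2, Y=0, Z=1, V=3) weight 1/1008
  (U=0, W=0, X=2, Y=0, Z=2, V=1) weight 1/504
  (U=0, W=0, X=2, Y=0, Z=2, V=3) weight 1/1008
  (U=0, W=0, X=2, Y=0, Z=3, V=1) weight 1/504
  (U=0, W=0, X=2, Y=0, Z=3, V=3) weight 1/1008
  (U=0, W=0, X=2, Y=0, Z=4, V=1) weight 1/504
  (U=0, W=0, X=2, Y=0, Z=4, V=3) weight 1/1008
  (U=0, W=0, X=2, Y=1, Z=1, V=0) weight 1/336
  (U=0, W=0, X=2, Y=1, Z=1, V=2) weight 1/1008
  … 278 more
Group by V:
  weight(V=0) = 11/84
  weight(V=1) = 25/126
  weight(V=2) = 11/252
  weight(V=3) = 25/252
Total weight = 11/84 + 25/126 + 11/252 + 25/252 = 17/36
P(V=0 | obs) = 11/84 / 17/36 = 33/119
P(V=1 | obs) = 25/126 / 17/36 = 50/119
P(V=2 | obs) = 11/252 / 17/36 = 11/119
P(V=3 | obs) = 25/252 / 17/36 = 25/119

P(V=0) = 33/119, P(V=1) = 50/119, P(V=2) = 11/119, P(V=3) = 25/119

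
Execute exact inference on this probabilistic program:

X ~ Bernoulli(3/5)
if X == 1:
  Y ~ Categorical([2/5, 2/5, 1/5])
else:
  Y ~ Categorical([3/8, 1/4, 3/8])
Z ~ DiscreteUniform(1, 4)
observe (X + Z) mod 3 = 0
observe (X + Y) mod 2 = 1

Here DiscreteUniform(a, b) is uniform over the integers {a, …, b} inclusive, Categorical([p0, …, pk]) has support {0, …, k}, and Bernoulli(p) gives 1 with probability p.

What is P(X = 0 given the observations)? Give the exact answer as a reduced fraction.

P(X = 0 | obs) = 5/23

Enumerate traces; 3 have nonzero weight after conditioning:
  (X=0, Y=1, Z=3) weight 1/40
  (X=1, Y=0, Z=2) weight 3/50
  (X=1, Y=2, Z=2) weight 3/100
Group by X:
  weight(X=0) = 1/40
  weight(X=1) = 9/100
Total weight = 1/40 + 9/100 = 23/200
P(X=0 | obs) = 1/40 / 23/200 = 5/23
P(X=1 | obs) = 9/100 / 23/200 = 18/23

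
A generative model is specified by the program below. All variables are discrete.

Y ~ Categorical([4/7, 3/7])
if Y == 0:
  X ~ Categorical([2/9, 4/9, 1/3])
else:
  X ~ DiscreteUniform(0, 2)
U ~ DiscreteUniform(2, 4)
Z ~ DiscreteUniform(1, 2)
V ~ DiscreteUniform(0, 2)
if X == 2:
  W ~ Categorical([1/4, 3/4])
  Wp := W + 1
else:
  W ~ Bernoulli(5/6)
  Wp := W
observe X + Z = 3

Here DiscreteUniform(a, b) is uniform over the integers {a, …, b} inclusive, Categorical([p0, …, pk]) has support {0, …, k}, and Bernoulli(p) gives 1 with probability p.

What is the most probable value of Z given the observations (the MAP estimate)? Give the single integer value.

Enumerate traces; 72 have nonzero weight after conditioning:
  (Y=0, X=1, U=2, Z=2, V=0, W=0) weight 4/1701
  (Y=0, X=1, U=2, Z=2, V=0, W=1) weight 20/1701
  (Y=0, X=1, U=2, Z=2, V=1, W=0) weight 4/1701
  (Y=0, X=1, U=2, Z=2, V=1, W=1) weight 20/1701
  (Y=0, X=1, U=2, Z=2, V=2, W=0) weight 4/1701
  (Y=0, X=1, U=2, Z=2, V=2, W=1) weight 20/1701
  (Y=0, X=1, U=3, Z=2, V=0, W=0) weight 4/1701
  (Y=0, X=1, U=3, Z=2, V=0, W=1) weight 20/1701
  (Y=0, X=2, U=2, Z=1, V=0, W=0) weight 1/378
  … 63 more
Group by Z:
  weight(Z=1) = 1/6
  weight(Z=2) = 25/126
Total weight = 1/6 + 25/126 = 23/63
P(Z=1 | obs) = 1/6 / 23/63 = 21/46
P(Z=2 | obs) = 25/126 / 23/63 = 25/46
argmax = 2

argmax_v P(Z = v | obs) = 2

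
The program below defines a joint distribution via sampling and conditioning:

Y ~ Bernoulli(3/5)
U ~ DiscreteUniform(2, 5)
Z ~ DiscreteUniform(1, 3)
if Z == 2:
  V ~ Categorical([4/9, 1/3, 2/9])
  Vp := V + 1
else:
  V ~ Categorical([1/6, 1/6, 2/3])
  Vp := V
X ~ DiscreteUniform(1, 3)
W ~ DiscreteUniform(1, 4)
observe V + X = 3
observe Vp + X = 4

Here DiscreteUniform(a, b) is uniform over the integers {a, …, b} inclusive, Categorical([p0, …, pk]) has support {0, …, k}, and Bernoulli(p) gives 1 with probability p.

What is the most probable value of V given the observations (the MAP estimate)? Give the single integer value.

Enumerate traces; 96 have nonzero weight after conditioning:
  (Y=0, U=2, Z=2, V=0, X=3, W=1) weight 1/810
  (Y=0, U=2, Z=2, V=0, X=3, W=2) weight 1/810
  (Y=0, U=2, Z=2, V=0, X=3, W=3) weight 1/810
  (Y=0, U=2, Z=2, V=0, X=3, W=4) weight 1/810
  (Y=0, U=2, Z=2, V=1, X=2, W=1) weight 1/1080
  (Y=0, U=2, Z=2, V=1, X=2, W=2) weight 1/1080
  (Y=0, U=2, Z=2, V=1, X=2, W=3) weight 1/1080
  (Y=0, U=2, Z=2, V=1, X=2, W=4) weight 1/1080
  (Y=0, U=2, Z=2, V=2, X=1, W=1) weight 1/1620
  … 87 more
Group by V:
  weight(V=0) = 4/81
  weight(V=1) = 1/27
  weight(V=2) = 2/81
Total weight = 4/81 + 1/27 + 2/81 = 1/9
P(V=0 | obs) = 4/81 / 1/9 = 4/9
P(V=1 | obs) = 1/27 / 1/9 = 1/3
P(V=2 | obs) = 2/81 / 1/9 = 2/9
argmax = 0

argmax_v P(V = v | obs) = 0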